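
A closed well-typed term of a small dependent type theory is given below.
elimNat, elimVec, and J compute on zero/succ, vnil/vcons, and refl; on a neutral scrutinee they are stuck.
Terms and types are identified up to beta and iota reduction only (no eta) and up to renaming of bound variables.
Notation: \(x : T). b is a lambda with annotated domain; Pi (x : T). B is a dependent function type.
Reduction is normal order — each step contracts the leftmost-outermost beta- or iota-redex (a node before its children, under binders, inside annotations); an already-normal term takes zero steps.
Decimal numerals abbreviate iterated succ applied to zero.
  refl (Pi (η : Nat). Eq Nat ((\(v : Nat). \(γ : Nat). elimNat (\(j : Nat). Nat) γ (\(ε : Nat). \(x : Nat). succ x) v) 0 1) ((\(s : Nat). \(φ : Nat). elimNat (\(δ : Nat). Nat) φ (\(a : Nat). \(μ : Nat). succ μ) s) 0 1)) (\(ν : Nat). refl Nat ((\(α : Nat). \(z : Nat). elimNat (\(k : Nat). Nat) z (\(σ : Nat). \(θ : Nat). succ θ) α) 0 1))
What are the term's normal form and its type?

resulting normal form:
  refl (Pi (η : Nat). Eq Nat 1 1) (\(v : Nat). refl Nat 1)
the term's type:
  Eq (Pi (η : Nat). Eq Nat 1 1) (\(v : Nat). refl Nat 1) (\(γ : Nat). refl Nat 1)
observation: the leftmost-outermost redex is a beta-redex, and normalization takes 9 steps.


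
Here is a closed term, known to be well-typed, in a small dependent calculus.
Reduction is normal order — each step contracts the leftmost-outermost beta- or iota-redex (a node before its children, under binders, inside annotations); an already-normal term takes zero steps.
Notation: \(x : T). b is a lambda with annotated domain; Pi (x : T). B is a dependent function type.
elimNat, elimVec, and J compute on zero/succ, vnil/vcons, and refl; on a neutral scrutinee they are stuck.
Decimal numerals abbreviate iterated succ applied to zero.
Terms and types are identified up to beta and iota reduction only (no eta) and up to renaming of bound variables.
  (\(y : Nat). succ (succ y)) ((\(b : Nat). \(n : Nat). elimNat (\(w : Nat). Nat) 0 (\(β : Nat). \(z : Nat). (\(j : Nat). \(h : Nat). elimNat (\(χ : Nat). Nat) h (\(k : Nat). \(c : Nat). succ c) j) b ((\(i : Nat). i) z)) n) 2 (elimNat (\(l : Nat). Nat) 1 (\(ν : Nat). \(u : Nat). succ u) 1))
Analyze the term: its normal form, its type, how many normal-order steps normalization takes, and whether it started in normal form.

resulting normal form:
  6
inferred type:
  Nat
steps to reach normal form (normal order): 24
started in normal form: no
first redex: a beta-redex


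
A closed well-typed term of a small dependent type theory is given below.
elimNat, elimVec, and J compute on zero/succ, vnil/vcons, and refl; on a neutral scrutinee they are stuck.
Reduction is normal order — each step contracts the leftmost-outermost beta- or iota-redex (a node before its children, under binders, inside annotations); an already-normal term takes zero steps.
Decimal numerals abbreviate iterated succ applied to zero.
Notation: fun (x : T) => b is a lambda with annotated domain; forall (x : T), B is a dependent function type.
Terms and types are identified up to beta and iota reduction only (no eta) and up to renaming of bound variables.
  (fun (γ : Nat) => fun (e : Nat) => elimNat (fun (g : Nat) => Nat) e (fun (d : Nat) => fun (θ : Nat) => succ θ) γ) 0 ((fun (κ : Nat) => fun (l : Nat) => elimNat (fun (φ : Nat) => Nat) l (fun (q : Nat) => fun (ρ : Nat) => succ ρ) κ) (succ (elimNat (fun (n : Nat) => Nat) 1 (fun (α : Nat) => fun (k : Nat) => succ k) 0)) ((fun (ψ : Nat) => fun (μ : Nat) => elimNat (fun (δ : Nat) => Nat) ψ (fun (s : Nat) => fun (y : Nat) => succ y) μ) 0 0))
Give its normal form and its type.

reduced normal form:
  2
inferred type:
  Nat


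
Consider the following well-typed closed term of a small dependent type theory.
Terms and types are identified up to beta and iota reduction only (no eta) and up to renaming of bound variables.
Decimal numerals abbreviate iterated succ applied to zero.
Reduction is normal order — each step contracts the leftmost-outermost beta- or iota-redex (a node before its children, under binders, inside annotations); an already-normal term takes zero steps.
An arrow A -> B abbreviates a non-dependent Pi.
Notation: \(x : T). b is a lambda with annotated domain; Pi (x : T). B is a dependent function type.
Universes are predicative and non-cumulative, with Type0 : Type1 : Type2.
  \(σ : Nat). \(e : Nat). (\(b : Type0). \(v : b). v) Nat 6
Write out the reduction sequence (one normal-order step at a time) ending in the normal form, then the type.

normal-order reduction sequence:
  \(σ : Nat). \(e : Nat). (\(b : Type0). \(v : b). v) Nat 6
  ~> \(σ : Nat). \(e : Nat). (\(b : Nat). b) 6
  ~> \(σ : Nat). \(e : Nat). 6
inferred type:
  Nat -> Nat -> Nat


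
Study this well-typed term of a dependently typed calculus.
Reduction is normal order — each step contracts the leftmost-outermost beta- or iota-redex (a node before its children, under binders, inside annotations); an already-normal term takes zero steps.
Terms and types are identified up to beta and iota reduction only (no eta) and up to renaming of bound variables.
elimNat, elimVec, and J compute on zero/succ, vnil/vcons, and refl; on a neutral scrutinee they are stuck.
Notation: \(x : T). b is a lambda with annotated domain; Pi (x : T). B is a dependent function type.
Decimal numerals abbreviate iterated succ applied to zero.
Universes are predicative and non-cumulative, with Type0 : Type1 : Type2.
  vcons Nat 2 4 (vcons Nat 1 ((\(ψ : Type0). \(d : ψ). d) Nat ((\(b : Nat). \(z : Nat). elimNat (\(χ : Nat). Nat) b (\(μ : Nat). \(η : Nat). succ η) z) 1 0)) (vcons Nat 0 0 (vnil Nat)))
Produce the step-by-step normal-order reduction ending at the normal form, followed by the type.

normal-order reduction sequence:
  vcons Nat 2 4 (vcons Nat 1 ((\(ψ : Type0). \(d : ψ). d) Nat ((\(b : Nat). \(z : Nat). elimNat (\(χ : Nat). Nat) b (\(μ : Nat). \(η : Nat). succ η) z) 1 0)) (vcons Nat 0 0 (vnil Nat)))
  ~> vcons Nat 2 4 (vcons Nat 1 ((\(ψ : Nat). ψ) ((\(d : Nat). \(b : Nat). elimNat (\(z : Nat). Nat) d (\(χ : Nat). \(μ : Nat). succ μ) b) 1 0)) (vcons Nat 0 0 (vnil Nat)))
  ~> vcons Nat 2 4 (vcons Nat 1 ((\(ψ : Nat). \(d : Nat). elimNat (\(b : Nat). Nat) ψ (\(z : Nat). \(χ : Nat). succ χ) d) 1 0) (vcons Nat 0 0 (vnil Nat)))
  ~> vcons Nat 2 4 (vcons Nat 1 ((\(ψ : Nat). elimNat (\(d : Nat). Nat) 1 (\(b : Nat). \(z : Nat). succ z) ψ) 0) (vcons Nat 0 0 (vnil Nat)))
  ~> vcons Nat 2 4 (vcons Nat 1 (elimNat (\(ψ : Nat). Nat) 1 (\(d : Nat). \(b : Nat). succ b) 0) (vcons Nat 0 0 (vnil Nat)))
  ~> vcons Nat 2 4 (vcons Nat 1 1 (vcons Nat 0 0 (vnil Nat)))
the term's type:
  Vec Nat 3


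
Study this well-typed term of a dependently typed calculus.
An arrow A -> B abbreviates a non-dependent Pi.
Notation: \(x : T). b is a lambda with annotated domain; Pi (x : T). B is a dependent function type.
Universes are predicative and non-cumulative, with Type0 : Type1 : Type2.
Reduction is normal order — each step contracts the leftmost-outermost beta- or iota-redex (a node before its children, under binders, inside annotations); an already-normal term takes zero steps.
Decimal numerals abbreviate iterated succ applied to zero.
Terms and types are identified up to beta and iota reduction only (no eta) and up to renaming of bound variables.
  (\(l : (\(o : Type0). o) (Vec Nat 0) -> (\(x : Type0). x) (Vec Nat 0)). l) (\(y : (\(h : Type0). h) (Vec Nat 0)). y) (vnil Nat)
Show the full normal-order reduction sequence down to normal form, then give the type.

normal-order reduction:
  (\(l : (\(o : Type0). o) (Vec Nat 0) -> (\(x : Type0). x) (Vec Nat 0)). l) (\(y : (\(h : Type0). h) (Vec Nat 0)). y) (vnil Nat)
  ~> (\(l : (\(o : Type0). o) (Vec Nat 0)). l) (vnil Nat)
  ~> vnil Nat
type:
  Vec Nat 0


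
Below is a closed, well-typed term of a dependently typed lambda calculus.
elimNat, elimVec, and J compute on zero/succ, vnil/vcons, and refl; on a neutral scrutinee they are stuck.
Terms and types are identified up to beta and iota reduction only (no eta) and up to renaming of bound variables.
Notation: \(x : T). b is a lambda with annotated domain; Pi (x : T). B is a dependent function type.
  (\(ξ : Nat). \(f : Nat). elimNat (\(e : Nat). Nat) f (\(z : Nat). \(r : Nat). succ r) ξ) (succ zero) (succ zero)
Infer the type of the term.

the term's type:
  Nat


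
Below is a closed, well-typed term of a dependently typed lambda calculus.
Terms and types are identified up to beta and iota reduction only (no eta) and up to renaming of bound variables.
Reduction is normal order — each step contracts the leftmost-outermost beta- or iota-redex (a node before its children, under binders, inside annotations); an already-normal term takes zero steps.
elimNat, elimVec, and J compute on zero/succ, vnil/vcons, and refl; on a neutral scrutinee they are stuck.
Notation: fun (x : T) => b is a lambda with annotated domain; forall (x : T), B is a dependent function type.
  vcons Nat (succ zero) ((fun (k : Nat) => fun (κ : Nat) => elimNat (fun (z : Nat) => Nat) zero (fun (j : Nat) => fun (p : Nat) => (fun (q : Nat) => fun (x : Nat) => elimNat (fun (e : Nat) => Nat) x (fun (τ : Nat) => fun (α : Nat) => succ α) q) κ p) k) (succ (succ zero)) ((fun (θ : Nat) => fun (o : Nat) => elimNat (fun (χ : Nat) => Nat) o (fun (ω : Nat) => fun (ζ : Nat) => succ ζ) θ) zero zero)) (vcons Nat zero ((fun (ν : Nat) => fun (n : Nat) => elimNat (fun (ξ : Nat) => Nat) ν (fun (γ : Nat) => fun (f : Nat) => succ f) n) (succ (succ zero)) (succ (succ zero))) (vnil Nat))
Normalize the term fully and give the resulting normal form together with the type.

resulting normal form:
  vcons Nat (succ zero) zero (vcons Nat zero (succ (succ (succ (succ zero)))) (vnil Nat))
type:
  Vec Nat (succ (succ zero))


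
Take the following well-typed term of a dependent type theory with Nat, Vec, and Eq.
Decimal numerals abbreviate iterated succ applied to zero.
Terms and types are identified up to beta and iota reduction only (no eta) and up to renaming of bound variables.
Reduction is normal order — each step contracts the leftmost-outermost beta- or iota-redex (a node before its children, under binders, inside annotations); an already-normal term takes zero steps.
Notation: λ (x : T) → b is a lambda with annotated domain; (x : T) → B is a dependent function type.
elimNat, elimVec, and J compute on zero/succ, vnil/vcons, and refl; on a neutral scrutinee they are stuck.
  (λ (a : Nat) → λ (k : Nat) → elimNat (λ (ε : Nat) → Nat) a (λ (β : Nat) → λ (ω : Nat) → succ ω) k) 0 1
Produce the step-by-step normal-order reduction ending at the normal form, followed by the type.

reduction (normal order):
  (λ (a : Nat) → λ (k : Nat) → elimNat (λ (ε : Nat) → Nat) a (λ (β : Nat) → λ (ω : Nat) → succ ω) k) 0 1
  ~> (λ (a : Nat) → elimNat (λ (k : Nat) → Nat) 0 (λ (ε : Nat) → λ (β : Nat) → succ β) a) 1
  ~> elimNat (λ (a : Nat) → Nat) 0 (λ (k : Nat) → λ (ε : Nat) → succ ε) 1
  ~> (λ (a : Nat) → λ (k : Nat) → succ k) 0 (elimNat (λ (ε : Nat) → Nat) 0 (λ (β : Nat) → λ (ω : Nat) → succ ω) 0)
  ~> (λ (a : Nat) → succ a) (elimNat (λ (k : Nat) → Nat) 0 (λ (ε : Nat) → λ (β : Nat) → succ β) 0)
  ~> succ (elimNat (λ (a : Nat) → Nat) 0 (λ (k : Nat) → λ (ε : Nat) → succ ε) 0)
  ~> 1
the term's type:
  Nat


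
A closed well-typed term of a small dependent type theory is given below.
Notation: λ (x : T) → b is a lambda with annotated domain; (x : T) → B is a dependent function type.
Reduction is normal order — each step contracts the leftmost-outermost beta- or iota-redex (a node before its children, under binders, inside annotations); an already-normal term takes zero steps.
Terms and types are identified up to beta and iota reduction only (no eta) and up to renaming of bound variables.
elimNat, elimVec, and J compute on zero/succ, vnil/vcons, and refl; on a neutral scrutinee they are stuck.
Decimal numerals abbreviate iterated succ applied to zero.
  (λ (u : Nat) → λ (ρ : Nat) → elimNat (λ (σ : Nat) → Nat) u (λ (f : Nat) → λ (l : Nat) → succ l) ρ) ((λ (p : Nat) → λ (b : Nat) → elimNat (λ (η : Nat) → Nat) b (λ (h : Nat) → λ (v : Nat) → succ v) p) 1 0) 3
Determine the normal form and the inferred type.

normal form:
  4
inferred type:
  Nat


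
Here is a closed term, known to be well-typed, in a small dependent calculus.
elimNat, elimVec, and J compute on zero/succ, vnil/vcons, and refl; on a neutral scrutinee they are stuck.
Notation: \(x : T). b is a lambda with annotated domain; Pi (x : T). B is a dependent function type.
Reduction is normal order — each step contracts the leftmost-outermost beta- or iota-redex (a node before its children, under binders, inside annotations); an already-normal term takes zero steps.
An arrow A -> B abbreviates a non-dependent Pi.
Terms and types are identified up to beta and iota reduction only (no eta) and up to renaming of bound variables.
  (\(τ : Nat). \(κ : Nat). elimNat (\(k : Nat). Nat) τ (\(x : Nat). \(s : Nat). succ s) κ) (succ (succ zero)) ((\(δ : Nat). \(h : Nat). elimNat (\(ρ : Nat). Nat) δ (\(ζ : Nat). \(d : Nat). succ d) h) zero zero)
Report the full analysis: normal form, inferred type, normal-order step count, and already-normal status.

resulting normal form:
  succ (succ zero)
inferred type:
  Nat
steps to reach normal form (normal order): 6
already normal: no
first contracted redex: a beta-redex


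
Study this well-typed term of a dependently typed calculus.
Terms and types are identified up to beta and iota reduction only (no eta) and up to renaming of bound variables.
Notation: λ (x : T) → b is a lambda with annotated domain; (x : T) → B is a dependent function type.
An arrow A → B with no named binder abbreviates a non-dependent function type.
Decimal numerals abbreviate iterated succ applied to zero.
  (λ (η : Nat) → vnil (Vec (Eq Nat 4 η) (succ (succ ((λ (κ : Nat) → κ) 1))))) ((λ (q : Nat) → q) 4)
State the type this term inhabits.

type:
  Vec (Vec (Eq Nat 4 4) 3) 0


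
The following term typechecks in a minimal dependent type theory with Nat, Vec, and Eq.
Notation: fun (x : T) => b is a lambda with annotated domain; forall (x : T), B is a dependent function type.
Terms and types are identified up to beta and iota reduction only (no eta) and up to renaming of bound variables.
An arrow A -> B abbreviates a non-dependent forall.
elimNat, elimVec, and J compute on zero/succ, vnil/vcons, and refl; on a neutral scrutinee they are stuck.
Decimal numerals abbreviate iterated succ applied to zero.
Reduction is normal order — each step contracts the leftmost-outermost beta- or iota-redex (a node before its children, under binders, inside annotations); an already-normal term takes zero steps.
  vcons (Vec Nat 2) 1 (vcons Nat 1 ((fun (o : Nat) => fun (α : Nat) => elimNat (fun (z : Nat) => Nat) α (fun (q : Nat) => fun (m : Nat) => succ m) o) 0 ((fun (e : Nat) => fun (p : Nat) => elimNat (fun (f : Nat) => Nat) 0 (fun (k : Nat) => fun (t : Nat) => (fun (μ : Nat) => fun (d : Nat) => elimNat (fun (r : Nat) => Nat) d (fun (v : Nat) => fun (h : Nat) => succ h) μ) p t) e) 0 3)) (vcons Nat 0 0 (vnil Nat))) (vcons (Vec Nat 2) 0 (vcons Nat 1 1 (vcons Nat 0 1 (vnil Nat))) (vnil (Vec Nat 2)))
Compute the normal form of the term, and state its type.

reduced normal form:
  vcons (Vec Nat 2) 1 (vcons Nat 1 0 (vcons Nat 0 0 (vnil Nat))) (vcons (Vec Nat 2) 0 (vcons Nat 1 1 (vcons Nat 0 1 (vnil Nat))) (vnil (Vec Nat 2)))
inferred type:
  Vec (Vec Nat 2) 2


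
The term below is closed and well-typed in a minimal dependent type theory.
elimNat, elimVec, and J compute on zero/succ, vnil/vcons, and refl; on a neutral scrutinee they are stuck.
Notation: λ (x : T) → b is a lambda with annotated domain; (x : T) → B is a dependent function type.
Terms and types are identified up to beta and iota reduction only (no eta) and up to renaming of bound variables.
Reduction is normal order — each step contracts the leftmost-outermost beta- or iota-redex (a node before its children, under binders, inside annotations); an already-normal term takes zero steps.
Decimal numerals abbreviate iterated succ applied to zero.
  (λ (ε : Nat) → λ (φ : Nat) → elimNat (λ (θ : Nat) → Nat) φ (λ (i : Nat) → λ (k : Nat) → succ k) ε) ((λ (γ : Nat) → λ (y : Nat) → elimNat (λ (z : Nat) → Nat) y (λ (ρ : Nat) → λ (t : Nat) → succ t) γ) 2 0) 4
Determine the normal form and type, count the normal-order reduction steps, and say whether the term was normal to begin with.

reduced normal form:
  6
inferred type:
  Nat
steps to reach normal form (normal order): 18
started in normal form: no
first contracted redex: a beta-redex


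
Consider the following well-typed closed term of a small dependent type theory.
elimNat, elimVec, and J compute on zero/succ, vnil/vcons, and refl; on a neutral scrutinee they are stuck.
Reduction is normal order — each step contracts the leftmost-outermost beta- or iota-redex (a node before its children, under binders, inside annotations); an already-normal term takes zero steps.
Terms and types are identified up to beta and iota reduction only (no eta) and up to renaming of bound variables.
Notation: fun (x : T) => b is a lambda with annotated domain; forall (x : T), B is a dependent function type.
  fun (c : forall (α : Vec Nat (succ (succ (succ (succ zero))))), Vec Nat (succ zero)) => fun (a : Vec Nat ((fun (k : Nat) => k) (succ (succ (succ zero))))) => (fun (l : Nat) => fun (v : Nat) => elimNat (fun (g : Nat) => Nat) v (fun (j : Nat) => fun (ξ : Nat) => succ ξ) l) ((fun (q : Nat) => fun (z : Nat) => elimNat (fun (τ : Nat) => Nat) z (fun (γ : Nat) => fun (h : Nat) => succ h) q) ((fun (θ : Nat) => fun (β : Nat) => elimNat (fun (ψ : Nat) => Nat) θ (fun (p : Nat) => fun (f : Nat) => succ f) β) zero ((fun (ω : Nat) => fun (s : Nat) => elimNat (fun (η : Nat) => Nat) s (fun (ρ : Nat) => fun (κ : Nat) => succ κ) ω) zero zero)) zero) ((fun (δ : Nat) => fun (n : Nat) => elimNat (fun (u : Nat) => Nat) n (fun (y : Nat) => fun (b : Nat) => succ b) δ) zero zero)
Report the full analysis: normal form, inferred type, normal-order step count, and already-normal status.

reduced normal form:
  fun (c : forall (α : Vec Nat (succ (succ (succ (succ zero))))), Vec Nat (succ zero)) => fun (a : Vec Nat (succ (succ (succ zero)))) => zero
the term's type:
  forall (c : forall (α : Vec Nat (succ (succ (succ (succ zero))))), Vec Nat (succ zero)), forall (a : Vec Nat (succ (succ (succ zero)))), Nat
normal-order step count: 16
term was already normal: no
first contracted redex: a beta-redex


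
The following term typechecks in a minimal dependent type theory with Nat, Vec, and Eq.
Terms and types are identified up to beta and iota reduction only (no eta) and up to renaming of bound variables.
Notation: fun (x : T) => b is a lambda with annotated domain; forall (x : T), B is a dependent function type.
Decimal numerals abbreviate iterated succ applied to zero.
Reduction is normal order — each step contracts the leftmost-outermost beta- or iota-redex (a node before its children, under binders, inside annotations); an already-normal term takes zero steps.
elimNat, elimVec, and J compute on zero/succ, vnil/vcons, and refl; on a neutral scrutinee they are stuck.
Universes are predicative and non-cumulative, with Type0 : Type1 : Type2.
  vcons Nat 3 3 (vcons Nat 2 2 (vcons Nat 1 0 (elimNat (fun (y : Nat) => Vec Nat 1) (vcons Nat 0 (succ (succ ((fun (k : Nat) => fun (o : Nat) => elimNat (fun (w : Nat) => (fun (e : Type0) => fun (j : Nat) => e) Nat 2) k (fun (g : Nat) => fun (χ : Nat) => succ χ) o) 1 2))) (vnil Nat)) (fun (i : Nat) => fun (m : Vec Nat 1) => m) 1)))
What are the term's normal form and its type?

reduced normal form:
  vcons Nat 3 3 (vcons Nat 2 2 (vcons Nat 1 0 (vcons Nat 0 5 (vnil Nat))))
inferred type:
  Vec Nat 4
observation: 13 normal-order steps normalize the term, beginning with an elimNat iota-redex.


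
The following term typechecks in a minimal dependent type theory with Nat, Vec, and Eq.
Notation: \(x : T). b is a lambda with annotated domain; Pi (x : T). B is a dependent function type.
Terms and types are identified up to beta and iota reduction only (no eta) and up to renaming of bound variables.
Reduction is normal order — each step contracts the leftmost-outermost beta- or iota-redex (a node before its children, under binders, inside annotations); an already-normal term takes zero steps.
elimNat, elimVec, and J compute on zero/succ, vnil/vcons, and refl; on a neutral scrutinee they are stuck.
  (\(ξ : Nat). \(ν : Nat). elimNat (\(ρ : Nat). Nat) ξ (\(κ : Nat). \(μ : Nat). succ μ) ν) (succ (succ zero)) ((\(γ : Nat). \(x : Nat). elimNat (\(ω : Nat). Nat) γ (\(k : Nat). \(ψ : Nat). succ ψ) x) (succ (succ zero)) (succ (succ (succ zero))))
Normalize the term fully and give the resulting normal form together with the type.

reduced normal form:
  succ (succ (succ (succ (succ (succ (succ zero))))))
type:
  Nat


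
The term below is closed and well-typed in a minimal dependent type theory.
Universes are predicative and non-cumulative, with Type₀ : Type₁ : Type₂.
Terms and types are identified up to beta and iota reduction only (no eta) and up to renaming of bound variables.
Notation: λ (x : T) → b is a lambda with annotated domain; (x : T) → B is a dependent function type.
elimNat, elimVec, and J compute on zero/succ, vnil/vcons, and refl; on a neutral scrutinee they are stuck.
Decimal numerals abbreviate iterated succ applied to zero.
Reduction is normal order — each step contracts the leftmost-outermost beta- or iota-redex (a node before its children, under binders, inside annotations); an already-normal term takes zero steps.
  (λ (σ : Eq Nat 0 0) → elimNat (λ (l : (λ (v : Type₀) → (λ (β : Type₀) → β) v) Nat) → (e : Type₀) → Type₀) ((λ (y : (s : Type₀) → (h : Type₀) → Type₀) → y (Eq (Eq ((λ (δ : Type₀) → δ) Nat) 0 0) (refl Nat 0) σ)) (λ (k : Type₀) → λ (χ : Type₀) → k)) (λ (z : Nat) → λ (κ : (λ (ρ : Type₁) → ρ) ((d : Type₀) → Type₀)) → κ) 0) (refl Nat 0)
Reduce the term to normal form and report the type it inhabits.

normal form:
  λ (σ : Type₀) → Eq (Eq Nat 0 0) (refl Nat 0) (refl Nat 0)
type:
  (σ : Type₀) → Type₀
observation: normalization takes exactly 5 steps under the normal-order strategy.


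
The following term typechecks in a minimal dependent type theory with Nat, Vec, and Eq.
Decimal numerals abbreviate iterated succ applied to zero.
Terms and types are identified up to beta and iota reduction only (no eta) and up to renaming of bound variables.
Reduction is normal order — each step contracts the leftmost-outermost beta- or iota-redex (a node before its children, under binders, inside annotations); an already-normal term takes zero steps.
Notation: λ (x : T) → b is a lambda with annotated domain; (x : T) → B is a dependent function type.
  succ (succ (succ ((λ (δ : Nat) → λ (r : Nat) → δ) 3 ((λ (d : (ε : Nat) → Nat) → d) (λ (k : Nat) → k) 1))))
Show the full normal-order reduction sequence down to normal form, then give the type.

normal-order reduction sequence:
  succ (succ (succ ((λ (δ : Nat) → λ (r : Nat) → δ) 3 ((λ (d : (ε : Nat) → Nat) → d) (λ (k : Nat) → k) 1))))
  ~> succ (succ (succ ((λ (δ : Nat) → 3) ((λ (r : (d : Nat) → Nat) → r) (λ (ε : Nat) → ε) 1))))
  ~> 6
inferred type:
  Nat


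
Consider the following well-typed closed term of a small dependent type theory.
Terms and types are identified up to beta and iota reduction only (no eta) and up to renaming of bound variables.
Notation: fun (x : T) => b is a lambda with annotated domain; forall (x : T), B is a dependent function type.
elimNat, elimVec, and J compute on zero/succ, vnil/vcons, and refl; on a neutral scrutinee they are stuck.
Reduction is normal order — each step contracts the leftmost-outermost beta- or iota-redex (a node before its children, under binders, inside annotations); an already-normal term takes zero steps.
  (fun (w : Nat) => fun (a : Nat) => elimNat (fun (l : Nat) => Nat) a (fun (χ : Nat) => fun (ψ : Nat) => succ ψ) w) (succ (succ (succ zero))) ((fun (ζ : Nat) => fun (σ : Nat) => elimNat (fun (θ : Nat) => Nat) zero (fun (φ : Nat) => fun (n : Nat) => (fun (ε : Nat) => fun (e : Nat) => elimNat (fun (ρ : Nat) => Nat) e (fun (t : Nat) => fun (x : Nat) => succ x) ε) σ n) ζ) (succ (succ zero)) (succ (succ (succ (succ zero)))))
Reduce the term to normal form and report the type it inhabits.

resulting normal form:
  succ (succ (succ (succ (succ (succ (succ (succ (succ (succ (succ zero))))))))))
the term's type:
  Nat


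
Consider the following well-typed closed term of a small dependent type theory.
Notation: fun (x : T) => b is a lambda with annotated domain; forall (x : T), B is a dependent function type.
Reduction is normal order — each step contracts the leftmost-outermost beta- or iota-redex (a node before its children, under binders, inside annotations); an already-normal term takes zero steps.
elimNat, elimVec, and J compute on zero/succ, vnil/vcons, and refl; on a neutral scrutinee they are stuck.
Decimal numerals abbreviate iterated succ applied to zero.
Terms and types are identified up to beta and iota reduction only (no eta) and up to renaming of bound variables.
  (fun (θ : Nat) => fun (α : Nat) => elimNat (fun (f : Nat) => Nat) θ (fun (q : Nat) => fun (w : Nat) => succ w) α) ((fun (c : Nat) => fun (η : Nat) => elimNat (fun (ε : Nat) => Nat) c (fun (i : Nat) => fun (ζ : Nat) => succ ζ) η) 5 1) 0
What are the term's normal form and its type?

reduced normal form:
  6
type:
  Nat
observation: 9 normal-order steps normalize the term, beginning with a beta-redex.


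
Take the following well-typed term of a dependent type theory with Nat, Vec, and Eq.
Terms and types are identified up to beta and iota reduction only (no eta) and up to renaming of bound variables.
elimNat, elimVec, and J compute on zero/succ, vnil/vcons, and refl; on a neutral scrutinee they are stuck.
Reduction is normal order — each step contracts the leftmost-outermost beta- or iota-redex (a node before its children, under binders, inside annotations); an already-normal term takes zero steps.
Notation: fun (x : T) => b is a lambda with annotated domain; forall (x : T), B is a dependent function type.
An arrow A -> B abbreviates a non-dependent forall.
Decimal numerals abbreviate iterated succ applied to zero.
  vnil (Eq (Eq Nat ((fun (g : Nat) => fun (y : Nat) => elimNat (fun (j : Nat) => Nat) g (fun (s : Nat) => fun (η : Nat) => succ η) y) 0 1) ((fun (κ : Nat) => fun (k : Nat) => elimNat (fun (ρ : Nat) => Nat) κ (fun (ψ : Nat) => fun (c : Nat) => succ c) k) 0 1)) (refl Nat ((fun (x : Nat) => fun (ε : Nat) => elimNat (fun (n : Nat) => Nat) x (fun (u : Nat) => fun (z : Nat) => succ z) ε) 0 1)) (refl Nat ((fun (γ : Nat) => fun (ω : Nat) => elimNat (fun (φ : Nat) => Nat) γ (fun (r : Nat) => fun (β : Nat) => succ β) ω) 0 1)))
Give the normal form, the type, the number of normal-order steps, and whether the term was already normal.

resulting normal form:
  vnil (Eq (Eq Nat 1 1) (refl Nat 1) (refl Nat 1))
type:
  Vec (Eq (Eq Nat 1 1) (refl Nat 1) (refl Nat 1)) 0
steps to reach normal form (normal order): 24
term was already normal: no
first contracted redex: a beta-redex


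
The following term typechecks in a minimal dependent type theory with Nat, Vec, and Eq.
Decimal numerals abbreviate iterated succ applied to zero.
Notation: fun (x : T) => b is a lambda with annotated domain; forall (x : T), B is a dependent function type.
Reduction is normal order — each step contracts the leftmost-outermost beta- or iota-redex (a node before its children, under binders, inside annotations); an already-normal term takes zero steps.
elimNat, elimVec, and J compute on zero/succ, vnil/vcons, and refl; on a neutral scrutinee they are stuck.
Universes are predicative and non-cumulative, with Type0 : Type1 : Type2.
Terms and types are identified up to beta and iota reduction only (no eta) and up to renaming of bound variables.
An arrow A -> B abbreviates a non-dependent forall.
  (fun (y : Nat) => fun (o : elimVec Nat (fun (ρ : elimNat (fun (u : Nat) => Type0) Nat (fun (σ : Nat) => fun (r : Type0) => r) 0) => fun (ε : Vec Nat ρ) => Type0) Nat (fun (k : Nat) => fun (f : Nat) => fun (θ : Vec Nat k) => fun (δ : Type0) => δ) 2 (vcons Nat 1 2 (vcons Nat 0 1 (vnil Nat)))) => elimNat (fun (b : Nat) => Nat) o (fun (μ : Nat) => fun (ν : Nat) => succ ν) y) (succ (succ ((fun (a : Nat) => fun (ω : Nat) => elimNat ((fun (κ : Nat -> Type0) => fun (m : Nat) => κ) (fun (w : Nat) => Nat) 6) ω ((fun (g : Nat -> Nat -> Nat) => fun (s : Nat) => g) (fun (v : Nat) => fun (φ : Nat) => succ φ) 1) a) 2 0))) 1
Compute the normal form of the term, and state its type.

reduced normal form:
  5
the term's type:
  Nat


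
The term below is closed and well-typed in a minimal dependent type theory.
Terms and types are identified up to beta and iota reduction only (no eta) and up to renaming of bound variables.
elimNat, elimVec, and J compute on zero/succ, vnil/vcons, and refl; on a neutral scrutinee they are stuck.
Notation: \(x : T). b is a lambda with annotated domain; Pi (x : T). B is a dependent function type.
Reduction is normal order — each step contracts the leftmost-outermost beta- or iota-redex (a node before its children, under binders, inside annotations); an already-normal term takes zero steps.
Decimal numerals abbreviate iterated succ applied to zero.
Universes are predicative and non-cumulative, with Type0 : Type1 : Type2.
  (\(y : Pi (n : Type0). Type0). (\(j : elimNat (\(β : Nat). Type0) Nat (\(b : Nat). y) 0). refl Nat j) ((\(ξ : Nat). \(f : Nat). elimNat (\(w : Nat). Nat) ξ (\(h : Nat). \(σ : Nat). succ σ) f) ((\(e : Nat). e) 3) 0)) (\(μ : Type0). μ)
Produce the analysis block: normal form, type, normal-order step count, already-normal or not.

reduced normal form:
  refl Nat 3
type:
  Eq Nat 3 3
normal-order step count: 6
term was already normal: no
first contracted redex: a beta-redex


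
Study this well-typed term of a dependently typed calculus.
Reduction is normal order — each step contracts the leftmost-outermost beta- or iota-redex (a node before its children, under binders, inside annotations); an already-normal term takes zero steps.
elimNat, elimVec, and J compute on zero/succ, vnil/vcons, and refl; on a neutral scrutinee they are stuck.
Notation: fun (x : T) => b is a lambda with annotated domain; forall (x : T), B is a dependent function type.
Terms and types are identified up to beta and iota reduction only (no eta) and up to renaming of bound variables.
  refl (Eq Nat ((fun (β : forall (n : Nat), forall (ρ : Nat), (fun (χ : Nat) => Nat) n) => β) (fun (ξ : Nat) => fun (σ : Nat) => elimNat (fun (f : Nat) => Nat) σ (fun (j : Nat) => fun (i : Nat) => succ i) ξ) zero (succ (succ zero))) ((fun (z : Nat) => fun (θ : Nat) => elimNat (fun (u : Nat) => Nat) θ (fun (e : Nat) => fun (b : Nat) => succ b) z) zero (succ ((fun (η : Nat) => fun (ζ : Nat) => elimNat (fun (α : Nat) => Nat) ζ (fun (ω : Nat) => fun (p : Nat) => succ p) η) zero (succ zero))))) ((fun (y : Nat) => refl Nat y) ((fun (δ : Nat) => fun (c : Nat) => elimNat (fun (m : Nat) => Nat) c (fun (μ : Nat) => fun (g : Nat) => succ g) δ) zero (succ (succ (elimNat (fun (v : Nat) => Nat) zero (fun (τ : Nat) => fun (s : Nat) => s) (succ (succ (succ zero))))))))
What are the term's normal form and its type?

resulting normal form:
  refl (Eq Nat (succ (succ zero)) (succ (succ zero))) (refl Nat (succ (succ zero)))
the term's type:
  Eq (Eq Nat (succ (succ zero)) (succ (succ zero))) (refl Nat (succ (succ zero))) (refl Nat (succ (succ zero)))
observation: the first redex contracted is a beta-redex; the normal form is reached in 24 normal-order steps.


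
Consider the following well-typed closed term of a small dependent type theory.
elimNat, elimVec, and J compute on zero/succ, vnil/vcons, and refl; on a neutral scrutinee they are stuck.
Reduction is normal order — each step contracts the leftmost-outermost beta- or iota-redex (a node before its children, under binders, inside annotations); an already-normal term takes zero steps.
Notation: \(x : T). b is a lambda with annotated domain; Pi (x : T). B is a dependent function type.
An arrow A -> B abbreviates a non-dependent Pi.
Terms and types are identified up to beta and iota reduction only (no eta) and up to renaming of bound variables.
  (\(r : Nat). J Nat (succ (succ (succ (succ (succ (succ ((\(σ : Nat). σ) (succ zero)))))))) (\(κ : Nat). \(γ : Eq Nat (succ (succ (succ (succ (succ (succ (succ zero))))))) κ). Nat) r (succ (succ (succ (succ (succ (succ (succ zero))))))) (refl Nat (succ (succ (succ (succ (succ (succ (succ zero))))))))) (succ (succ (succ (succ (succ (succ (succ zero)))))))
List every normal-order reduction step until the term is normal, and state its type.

normal-order reduction sequence:
  (\(r : Nat). J Nat (succ (succ (succ (succ (succ (succ ((\(σ : Nat). σ) (succ zero)))))))) (\(κ : Nat). \(γ : Eq Nat (succ (succ (succ (succ (succ (succ (succ zero))))))) κ). Nat) r (succ (succ (succ (succ (succ (succ (succ zero))))))) (refl Nat (succ (succ (succ (succ (succ (succ (succ zero))))))))) (succ (succ (succ (succ (succ (succ (succ zero)))))))
  ~> J Nat (succ (succ (succ (succ (succ (succ ((\(r : Nat). r) (succ zero)))))))) (\(σ : Nat). \(κ : Eq Nat (succ (succ (succ (succ (succ (succ (succ zero))))))) σ). Nat) (succ (succ (succ (succ (succ (succ (succ zero))))))) (succ (succ (succ (succ (succ (succ (succ zero))))))) (refl Nat (succ (succ (succ (succ (succ (succ (succ zero))))))))
  ~> succ (succ (succ (succ (succ (succ (succ zero))))))
the term's type:
  Nat


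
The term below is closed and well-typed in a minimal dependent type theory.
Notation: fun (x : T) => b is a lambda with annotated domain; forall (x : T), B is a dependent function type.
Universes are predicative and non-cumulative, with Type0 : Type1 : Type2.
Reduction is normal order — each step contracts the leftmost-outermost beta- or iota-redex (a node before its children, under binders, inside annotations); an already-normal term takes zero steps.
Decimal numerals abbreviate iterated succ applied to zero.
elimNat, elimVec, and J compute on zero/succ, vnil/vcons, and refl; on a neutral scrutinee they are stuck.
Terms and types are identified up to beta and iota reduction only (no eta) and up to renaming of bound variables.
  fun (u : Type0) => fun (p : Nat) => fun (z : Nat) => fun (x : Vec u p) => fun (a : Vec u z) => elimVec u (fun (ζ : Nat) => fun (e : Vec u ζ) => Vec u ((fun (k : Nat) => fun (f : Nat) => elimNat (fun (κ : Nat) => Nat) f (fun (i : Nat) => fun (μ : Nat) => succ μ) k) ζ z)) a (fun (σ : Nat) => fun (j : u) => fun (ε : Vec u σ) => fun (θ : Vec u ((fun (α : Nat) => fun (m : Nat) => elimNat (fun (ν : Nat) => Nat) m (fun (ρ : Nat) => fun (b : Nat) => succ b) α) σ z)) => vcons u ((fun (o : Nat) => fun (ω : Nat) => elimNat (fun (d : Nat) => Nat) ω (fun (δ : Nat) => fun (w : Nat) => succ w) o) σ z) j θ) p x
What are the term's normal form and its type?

resulting normal form:
  fun (u : Type0) => fun (p : Nat) => fun (z : Nat) => fun (x : Vec u p) => fun (a : Vec u z) => elimVec u (fun (ζ : Nat) => fun (e : Vec u ζ) => Vec u (elimNat (fun (k : Nat) => Nat) z (fun (f : Nat) => fun (κ : Nat) => succ κ) ζ)) a (fun (i : Nat) => fun (μ : u) => fun (σ : Vec u i) => fun (j : Vec u (elimNat (fun (ε : Nat) => Nat) z (fun (θ : Nat) => fun (α : Nat) => succ α) i)) => vcons u (elimNat (fun (m : Nat) => Nat) z (fun (ν : Nat) => fun (ρ : Nat) => succ ρ) i) μ j) p x
type:
  forall (u : Type0), forall (p : Nat), forall (z : Nat), forall (x : Vec u p), forall (a : Vec u z), Vec u (elimNat (fun (ζ : Nat) => Nat) z (fun (e : Nat) => fun (k : Nat) => succ k) p)


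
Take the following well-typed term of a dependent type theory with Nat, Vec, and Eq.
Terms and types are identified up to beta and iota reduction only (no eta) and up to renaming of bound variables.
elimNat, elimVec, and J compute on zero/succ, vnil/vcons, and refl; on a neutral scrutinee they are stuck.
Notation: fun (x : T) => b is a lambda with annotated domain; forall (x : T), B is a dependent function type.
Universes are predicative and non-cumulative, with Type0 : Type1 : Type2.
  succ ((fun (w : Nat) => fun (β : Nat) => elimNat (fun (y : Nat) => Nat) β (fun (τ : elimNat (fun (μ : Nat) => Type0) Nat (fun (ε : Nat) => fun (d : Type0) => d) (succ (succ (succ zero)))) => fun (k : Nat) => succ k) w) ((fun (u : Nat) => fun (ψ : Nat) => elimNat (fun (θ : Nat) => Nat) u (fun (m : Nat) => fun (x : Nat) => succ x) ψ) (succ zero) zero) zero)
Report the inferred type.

the term's type:
  Nat


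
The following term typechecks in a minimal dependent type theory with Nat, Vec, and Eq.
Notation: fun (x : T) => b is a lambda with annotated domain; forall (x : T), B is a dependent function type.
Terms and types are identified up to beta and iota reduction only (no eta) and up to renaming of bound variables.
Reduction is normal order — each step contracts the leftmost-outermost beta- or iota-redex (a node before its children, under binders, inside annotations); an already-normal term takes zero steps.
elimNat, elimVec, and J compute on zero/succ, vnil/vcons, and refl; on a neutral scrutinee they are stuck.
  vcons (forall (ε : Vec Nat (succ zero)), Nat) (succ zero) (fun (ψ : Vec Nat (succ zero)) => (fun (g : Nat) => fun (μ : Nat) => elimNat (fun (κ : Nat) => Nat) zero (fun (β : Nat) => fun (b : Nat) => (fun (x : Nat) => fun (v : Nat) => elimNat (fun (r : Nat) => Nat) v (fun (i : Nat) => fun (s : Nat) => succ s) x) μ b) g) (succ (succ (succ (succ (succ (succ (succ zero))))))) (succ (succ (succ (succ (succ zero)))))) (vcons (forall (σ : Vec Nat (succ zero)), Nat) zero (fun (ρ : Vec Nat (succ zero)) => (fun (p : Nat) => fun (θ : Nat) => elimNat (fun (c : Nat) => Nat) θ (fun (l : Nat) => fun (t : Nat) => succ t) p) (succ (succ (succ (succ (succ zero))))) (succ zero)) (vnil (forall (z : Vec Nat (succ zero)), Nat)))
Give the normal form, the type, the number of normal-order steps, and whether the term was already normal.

resulting normal form:
  vcons (forall (ε : Vec Nat (succ zero)), Nat) (succ zero) (fun (ψ : Vec Nat (succ zero)) => succ (succ (succ (succ (succ (succ (succ (succ (succ (succ (succ (succ (succ (succ (succ (succ (succ (succ (succ (succ (succ (succ (succ (succ (succ (succ (succ (succ (succ (succ (succ (succ (succ (succ (succ zero))))))))))))))))))))))))))))))))))) (vcons (forall (g : Vec Nat (succ zero)), Nat) zero (fun (μ : Vec Nat (succ zero)) => succ (succ (succ (succ (succ (succ zero)))))) (vnil (forall (κ : Vec Nat (succ zero)), Nat)))
inferred type:
  Vec (forall (ε : Vec Nat (succ zero)), Nat) (succ (succ zero))
normal-order step count: 168
term was already normal: no
first redex: a beta-redex


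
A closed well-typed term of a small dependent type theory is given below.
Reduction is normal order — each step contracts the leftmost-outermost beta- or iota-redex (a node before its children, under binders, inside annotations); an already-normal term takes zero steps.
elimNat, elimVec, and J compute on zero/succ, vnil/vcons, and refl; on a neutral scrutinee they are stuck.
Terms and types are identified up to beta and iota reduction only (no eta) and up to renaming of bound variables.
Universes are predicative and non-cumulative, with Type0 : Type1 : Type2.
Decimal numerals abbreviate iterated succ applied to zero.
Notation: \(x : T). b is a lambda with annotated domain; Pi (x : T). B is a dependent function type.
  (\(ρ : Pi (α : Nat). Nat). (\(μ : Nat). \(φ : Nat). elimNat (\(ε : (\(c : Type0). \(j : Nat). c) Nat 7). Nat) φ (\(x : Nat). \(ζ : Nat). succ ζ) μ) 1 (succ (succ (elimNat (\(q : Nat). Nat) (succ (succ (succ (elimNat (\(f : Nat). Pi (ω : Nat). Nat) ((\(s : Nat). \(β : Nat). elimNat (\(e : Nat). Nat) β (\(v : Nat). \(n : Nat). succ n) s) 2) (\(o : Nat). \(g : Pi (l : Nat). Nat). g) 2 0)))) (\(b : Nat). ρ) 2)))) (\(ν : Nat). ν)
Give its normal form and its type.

reduced normal form:
  8
inferred type:
  Nat
observation: contracting a beta-redex first, the term normalizes in 30 steps.
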